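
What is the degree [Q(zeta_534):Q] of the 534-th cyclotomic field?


The degree equals Euler's totient phi(534).
534 = 2 * 3 * 89
phi(534) = 176

176


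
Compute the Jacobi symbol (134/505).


Compute (134/505) via quadratic reciprocity:
  pull out 2: (2/505) = +1  (since 505 mod 8 = 1)
  reciprocity: (67/505) -> +(505/67)
  reduce: (36/67)
  pull out 2: (2/67) = -1  (since 67 mod 8 = 3)
  pull out 2: (2/67) = -1  (since 67 mod 8 = 3)
  reciprocity: (9/67) -> +(67/9)
  reduce: (4/9)
  pull out 2: (2/9) = +1  (since 9 mod 8 = 1)
  pull out 2: (2/9) = +1  (since 9 mod 8 = 1)
  (1/9) = 1
Product of signs = 1

1


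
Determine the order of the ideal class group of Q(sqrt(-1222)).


K = Q(sqrt(-1222)). d mod 4 = 2, so D = disc(K) = 4d = -4888
h(K) equals the number of primitive reduced positive-definite forms (a, b, c) = a*x^2 + b*x*y + c*y^2 with b^2 - 4ac = D,
where reduced means |b| <= a <= c, with b >= 0 whenever |b| = a or a = c, and primitive means gcd(a, b, c) = 1.
Reduced forces 3a^2 <= |D| = 4888, so 1 <= a <= 40; b must have the parity of D, and c = (b^2 - D)/(4a) must be an integer >= a.
Enumerate a = 1..40, b in [-a, a]:
  a=1: (1, 0, 1222)  [1]
  a=2: (2, 0, 611)  [1]
  a=3..12: none
  a=13: (13, 0, 94)  [1]
  a=14..16: none
  a=17: (17, -12, 74), (17, 12, 74)  [2]
  a=18..25: none
  a=26: (26, 0, 47)  [1]
  a=27..28: none
  a=29: (29, -10, 43), (29, 10, 43)  [2]
  a=30: none
  a=31: (31, -14, 41), (31, 14, 41)  [2]
  a=32..33: none
  a=34: (34, -12, 37), (34, 12, 37)  [2]
  a=35..40: none
Total reduced forms: 1 + 1 + 1 + 2 + 1 + 2 + 2 + 2 = 12
h = 12

12


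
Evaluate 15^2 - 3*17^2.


x^2 - d*y^2
= 15^2 - 3*17^2
= 225 - 867
= -642

-642


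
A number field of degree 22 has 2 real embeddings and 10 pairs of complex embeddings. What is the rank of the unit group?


By Dirichlet's unit theorem:
rank = r1 + r2 - 1
= 2 + 10 - 1
= 11

11


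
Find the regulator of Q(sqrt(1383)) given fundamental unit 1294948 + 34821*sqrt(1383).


epsilon = 1294948 + 34821*sqrt(1383)
= 2.5899e+06
R = ln(2.5899e+06)
= 14.7671

14.7671


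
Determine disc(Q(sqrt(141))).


For K = Q(sqrt(d)) with d squarefree: disc(K) = d if d = 1 mod 4, and disc(K) = 4d if d = 2 or 3 mod 4.
Here d = 141, and d mod 4 = 1.
d = 1 mod 4 (O_K = Z[(1+sqrt(d))/2]), so disc(K) = d = 141

141


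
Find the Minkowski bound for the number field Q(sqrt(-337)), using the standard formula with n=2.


d = -337, d mod 4 = 3, so disc(K) = 4d = -1348; |disc(K)| = 1348
Imaginary quadratic field, so n = 2, s = r2 = 1, r1 = 0
M = (n!/n^n) * (4/pi)^s * sqrt(|disc(K)|) = (2!/2^2) * (4/pi)^1 * sqrt(1348)
= 0.5 * 1.273240 * 36.715120
= 23.3736

23.3736


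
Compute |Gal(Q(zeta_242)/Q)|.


|Gal(Q(zeta_242)/Q)| = phi(242)
= 110

110


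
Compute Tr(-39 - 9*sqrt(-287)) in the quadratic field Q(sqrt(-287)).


Tr(a + b*sqrt(d)) = (a + b*sqrt(d)) + (a - b*sqrt(d)) = 2a
= 2 * (-39)
= -78

-78


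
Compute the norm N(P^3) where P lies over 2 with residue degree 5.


N(P^a) = p^(a*f)
= 2^(3*5)
= 2^15
= 32768

32768


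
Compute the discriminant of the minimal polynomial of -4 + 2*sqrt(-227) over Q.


The element -4 + 2*sqrt(-227) has minimal polynomial:
x^2 + 8*x + 924
Discriminant = (8)^2 - 4*(924)
= 64 - 3696
= -3632

-3632


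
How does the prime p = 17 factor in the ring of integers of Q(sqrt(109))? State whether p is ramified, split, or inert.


K = Q(sqrt(109)). Since d mod 4 = 1, disc(K) = 109.
Check p | disc: 109 mod 17 = 7.
p does not divide disc. Compute Legendre symbol (d/p):
7^((17-1)/2) mod 17 = -1
(d/p) = -1, so p is inert: (p) stays prime with e=1, f=2, g=1.
Therefore p is inert.

inert


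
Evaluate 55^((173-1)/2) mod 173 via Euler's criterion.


p = 173 is prime and the exponent is (p-1)/2 = 86, so by Euler's criterion 55^86 = (55/173) = +1 or -1 mod 173.
Compute by square-and-multiply:
  86 = 64 + 16 + 4 + 2 (binary 1010110)
  Repeated squaring mod 173: 55^1 = 55, 55^2 = 84, 55^4 = 136, 55^8 = 158, 55^16 = 52, 55^32 = 109, 55^64 = 117
  55^86 = 55^64 * 55^16 * 55^4 * 55^2 = 117 * 52 * 136 * 84 mod 173
    117 * 52 = 6084 = 29 mod 173
    29 * 136 = 3944 = 138 mod 173
    138 * 84 = 11592 = 1 mod 173
  55^86 = 1 mod 173
Result 1: 55 is a quadratic residue mod 173.
55^86 mod 173 = 1

1


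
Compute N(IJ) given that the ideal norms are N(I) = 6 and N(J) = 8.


N(IJ) = N(I) * N(J)
= 6 * 8
= 48

48


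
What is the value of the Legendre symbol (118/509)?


p = 509 is prime, so compute (118/509) with the reciprocity algorithm (Jacobi-symbol steps: pull out 2s via (2/n), flip via reciprocity, reduce):
  pull out 2: (2/509) = -1  (since 509 mod 8 = 5)
  reciprocity: (59/509) -> +(509/59)
  reduce: (37/59)
  reciprocity: (37/59) -> +(59/37)
  reduce: (22/37)
  pull out 2: (2/37) = -1  (since 37 mod 8 = 5)
  reciprocity: (11/37) -> +(37/11)
  reduce: (4/11)
  pull out 2: (2/11) = -1  (since 11 mod 8 = 3)
  pull out 2: (2/11) = -1  (since 11 mod 8 = 3)
  (1/11) = 1
Product of signs = 1
(118/509) = 1

1


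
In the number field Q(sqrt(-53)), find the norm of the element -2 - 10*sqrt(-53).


N(a + b*sqrt(d)) = a^2 - d*b^2
= (-2)^2 - (-53)*(-10)^2
= 4 + 5300
= 5304

5304


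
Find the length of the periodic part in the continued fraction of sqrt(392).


Run the CF algorithm for sqrt(392).
a_0 = floor(sqrt(392)) = 19; set m_0=0, q_0=1.
Recurrence: m' = q*a - m,  q' = (d - m'^2)/q,  a' = floor((a_0 + m')/q').
  step 1: m=19, q=31, a=1
  step 2: m=12, q=8, a=3
  step 3: m=12, q=31, a=1
  step 4: m=19, q=1, a=38
a_4 = 2*a_0 = 38, so the period closes here.
sqrt(392) = [19; 1, 3, 1, 38]
Period length = 4

4


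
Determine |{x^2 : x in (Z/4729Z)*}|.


For prime p, the number of non-zero quadratic residues is (p-1)/2.
= (4729-1)/2
= 2364

2364


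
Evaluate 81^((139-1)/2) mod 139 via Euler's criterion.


p = 139 is prime and the exponent is (p-1)/2 = 69, so by Euler's criterion 81^69 = (81/139) = +1 or -1 mod 139.
Compute by square-and-multiply:
  69 = 64 + 4 + 1 (binary 1000101)
  Repeated squaring mod 139: 81^1 = 81, 81^2 = 28, 81^4 = 89, 81^8 = 137, 81^16 = 4, 81^32 = 16, 81^64 = 117
  81^69 = 81^64 * 81^4 * 81^1 = 117 * 89 * 81 mod 139
    117 * 89 = 10413 = 127 mod 139
    127 * 81 = 10287 = 1 mod 139
  81^69 = 1 mod 139
Result 1: 81 is a quadratic residue mod 139.
81^69 mod 139 = 1

1


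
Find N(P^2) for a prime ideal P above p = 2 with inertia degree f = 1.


N(P^a) = p^(a*f)
= 2^(2*1)
= 2^2
= 4

4


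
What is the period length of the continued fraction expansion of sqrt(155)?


Run the CF algorithm for sqrt(155).
a_0 = floor(sqrt(155)) = 12; set m_0=0, q_0=1.
Recurrence: m' = q*a - m,  q' = (d - m'^2)/q,  a' = floor((a_0 + m')/q').
  step 1: m=12, q=11, a=2
  step 2: m=10, q=5, a=4
  step 3: m=10, q=11, a=2
  step 4: m=12, q=1, a=24
a_4 = 2*a_0 = 24, so the period closes here.
sqrt(155) = [12; 2, 4, 2, 24]
Period length = 4

4


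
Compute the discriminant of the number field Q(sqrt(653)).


For K = Q(sqrt(d)) with d squarefree: disc(K) = d if d = 1 mod 4, and disc(K) = 4d if d = 2 or 3 mod 4.
Here d = 653, and d mod 4 = 1.
d = 1 mod 4 (O_K = Z[(1+sqrt(d))/2]), so disc(K) = d = 653

653


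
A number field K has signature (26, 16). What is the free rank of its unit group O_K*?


By Dirichlet's unit theorem:
rank = r1 + r2 - 1
= 26 + 16 - 1
= 41

41


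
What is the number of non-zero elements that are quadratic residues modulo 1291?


For prime p, the number of non-zero quadratic residues is (p-1)/2.
= (1291-1)/2
= 645

645


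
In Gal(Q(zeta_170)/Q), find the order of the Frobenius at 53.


The Frobenius at p in Gal(Q(zeta_n)/Q) = (Z/nZ)* is the class of p, so its order is ord_170(53), the smallest k >= 1 with 53^k = 1 mod 170.
n = 170 = 2 * 5 * 17, phi(170) = 64; the order divides phi(n).
Divisors of 64: 1, 2, 4, 8, 16, 32, 64
Repeated squaring mod 170: 53^1 = 53, 53^2 = 89, 53^4 = 101, 53^8 = 1, 53^16 = 1, 53^32 = 1, 53^64 = 1
Test divisors in increasing order:
  k=1: 53^1 = 53 mod 170
  k=2: 53^2 = 89 mod 170
  k=4: 53^4 = 101 mod 170
  k=8: 53^8 = 1 mod 170  <- first divisor giving 1
Order = 8

8


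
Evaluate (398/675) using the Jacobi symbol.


Compute (398/675) via quadratic reciprocity:
  pull out 2: (2/675) = -1  (since 675 mod 8 = 3)
  reciprocity: (199/675) -> -(675/199)
  reduce: (78/199)
  pull out 2: (2/199) = +1  (since 199 mod 8 = 7)
  reciprocity: (39/199) -> -(199/39)
  reduce: (4/39)
  pull out 2: (2/39) = +1  (since 39 mod 8 = 7)
  pull out 2: (2/39) = +1  (since 39 mod 8 = 7)
  (1/39) = 1
Product of signs = -1

-1


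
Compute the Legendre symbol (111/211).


p = 211 is prime, so compute (111/211) with the reciprocity algorithm (Jacobi-symbol steps: pull out 2s via (2/n), flip via reciprocity, reduce):
  reciprocity: (111/211) -> -(211/111)
  reduce: (100/111)
  pull out 2: (2/111) = +1  (since 111 mod 8 = 7)
  pull out 2: (2/111) = +1  (since 111 mod 8 = 7)
  reciprocity: (25/111) -> +(111/25)
  reduce: (11/25)
  reciprocity: (11/25) -> +(25/11)
  reduce: (3/11)
  reciprocity: (3/11) -> -(11/3)
  reduce: (2/3)
  pull out 2: (2/3) = -1  (since 3 mod 8 = 3)
  (1/3) = 1
Product of signs = -1
(111/211) = -1

-1


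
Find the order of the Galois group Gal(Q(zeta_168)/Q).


|Gal(Q(zeta_168)/Q)| = phi(168)
= 48

48


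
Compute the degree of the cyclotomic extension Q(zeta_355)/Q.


The degree equals Euler's totient phi(355).
355 = 5 * 71
phi(355) = 280

280


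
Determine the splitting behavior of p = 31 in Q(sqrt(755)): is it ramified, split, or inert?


K = Q(sqrt(755)). Since d mod 4 = 3, disc(K) = 3020.
Check p | disc: 3020 mod 31 = 13.
p does not divide disc. Compute Legendre symbol (d/p):
11^((31-1)/2) mod 31 = -1
(d/p) = -1, so p is inert: (p) stays prime with e=1, f=2, g=1.
Therefore p is inert.

inert


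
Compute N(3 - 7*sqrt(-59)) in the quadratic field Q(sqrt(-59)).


N(a + b*sqrt(d)) = a^2 - d*b^2
= (3)^2 - (-59)*(-7)^2
= 9 + 2891
= 2900

2900


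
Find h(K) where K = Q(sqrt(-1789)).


K = Q(sqrt(-1789)). d mod 4 = 3, so D = disc(K) = 4d = -7156
h(K) equals the number of primitive reduced positive-definite forms (a, b, c) = a*x^2 + b*x*y + c*y^2 with b^2 - 4ac = D,
where reduced means |b| <= a <= c, with b >= 0 whenever |b| = a or a = c, and primitive means gcd(a, b, c) = 1.
Reduced forces 3a^2 <= |D| = 7156, so 1 <= a <= 48; b must have the parity of D, and c = (b^2 - D)/(4a) must be an integer >= a.
Enumerate a = 1..48, b in [-a, a]:
  a=1: (1, 0, 1789)  [1]
  a=2: (2, 2, 895)  [1]
  a=3..4: none
  a=5: (5, -2, 358), (5, 2, 358)  [2]
  a=6..9: none
  a=10: (10, -2, 179), (10, 2, 179)  [2]
  a=11: (11, -4, 163), (11, 4, 163)  [2]
  a=12..16: none
  a=17: (17, -16, 109), (17, 16, 109)  [2]
  a=18: none
  a=19: (19, -8, 95), (19, 8, 95)  [2]
  a=20..21: none
  a=22: (22, -18, 85), (22, 18, 85)  [2]
  a=23..24: none
  a=25: (25, -12, 73), (25, 12, 73)  [2]
  a=26..28: none
  a=29: (29, -6, 62), (29, 6, 62)  [2]
  a=30: none
  a=31: (31, -6, 58), (31, 6, 58)  [2]
  a=32..33: none
  a=34: (34, -18, 55), (34, 18, 55)  [2]
  a=35..37: none
  a=38: (38, -30, 53), (38, 30, 53)  [2]
  a=39..42: none
  a=43: (43, -38, 50), (43, 38, 50)  [2]
  a=44..48: none
Total reduced forms: 1 + 1 + 2 + 2 + 2 + 2 + 2 + 2 + 2 + 2 + 2 + 2 + 2 + 2 = 26
h = 26

26


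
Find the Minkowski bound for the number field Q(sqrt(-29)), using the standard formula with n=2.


d = -29, d mod 4 = 3, so disc(K) = 4d = -116; |disc(K)| = 116
Imaginary quadratic field, so n = 2, s = r2 = 1, r1 = 0
M = (n!/n^n) * (4/pi)^s * sqrt(|disc(K)|) = (2!/2^2) * (4/pi)^1 * sqrt(116)
= 0.5 * 1.273240 * 10.770330
= 6.8566

6.8566


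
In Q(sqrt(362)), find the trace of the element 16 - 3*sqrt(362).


Tr(a + b*sqrt(d)) = (a + b*sqrt(d)) + (a - b*sqrt(d)) = 2a
= 2 * (16)
= 32

32


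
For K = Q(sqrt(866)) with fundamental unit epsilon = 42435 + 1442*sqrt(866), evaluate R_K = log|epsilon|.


epsilon = 42435 + 1442*sqrt(866)
= 84870.0000
R = ln(84870.0000)
= 11.3489

11.3489


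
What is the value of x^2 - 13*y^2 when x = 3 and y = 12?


x^2 - d*y^2
= 3^2 - 13*12^2
= 9 - 1872
= -1863

-1863


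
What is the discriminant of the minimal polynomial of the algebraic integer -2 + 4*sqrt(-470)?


The element -2 + 4*sqrt(-470) has minimal polynomial:
x^2 + 4*x + 7524
Discriminant = (4)^2 - 4*(7524)
= 16 - 30096
= -30080

-30080


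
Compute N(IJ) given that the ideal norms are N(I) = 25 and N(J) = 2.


N(IJ) = N(I) * N(J)
= 25 * 2
= 50

50


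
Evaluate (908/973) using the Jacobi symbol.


Compute (908/973) via quadratic reciprocity:
  pull out 2: (2/973) = -1  (since 973 mod 8 = 5)
  pull out 2: (2/973) = -1  (since 973 mod 8 = 5)
  reciprocity: (227/973) -> +(973/227)
  reduce: (65/227)
  reciprocity: (65/227) -> +(227/65)
  reduce: (32/65)
  pull out 2: (2/65) = +1  (since 65 mod 8 = 1)
  pull out 2: (2/65) = +1  (since 65 mod 8 = 1)
  pull out 2: (2/65) = +1  (since 65 mod 8 = 1)
  pull out 2: (2/65) = +1  (since 65 mod 8 = 1)
  pull out 2: (2/65) = +1  (since 65 mod 8 = 1)
  (1/65) = 1
Product of signs = 1

1


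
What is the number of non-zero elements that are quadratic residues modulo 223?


For prime p, the number of non-zero quadratic residues is (p-1)/2.
= (223-1)/2
= 111

111


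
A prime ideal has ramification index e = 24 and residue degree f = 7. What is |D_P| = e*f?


|D_P| = e * f
= 24 * 7
= 168

168


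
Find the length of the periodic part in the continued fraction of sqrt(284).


Run the CF algorithm for sqrt(284).
a_0 = floor(sqrt(284)) = 16; set m_0=0, q_0=1.
Recurrence: m' = q*a - m,  q' = (d - m'^2)/q,  a' = floor((a_0 + m')/q').
  step 1: m=16, q=28, a=1
  step 2: m=12, q=5, a=5
  step 3: m=13, q=23, a=1
  step 4: m=10, q=8, a=3
  step 5: m=14, q=11, a=2
  step 6: m=8, q=20, a=1
  step 7: m=12, q=7, a=4
  step 8: m=16, q=4, a=8
  step 9: m=16, q=7, a=4
  step 10: m=12, q=20, a=1
  step 11: m=8, q=11, a=2
  step 12: m=14, q=8, a=3
  step 13: m=10, q=23, a=1
  step 14: m=13, q=5, a=5
  step 15: m=12, q=28, a=1
  step 16: m=16, q=1, a=32
a_16 = 2*a_0 = 32, so the period closes here.
sqrt(284) = [16; 1, 5, 1, 3, 2, 1, 4, 8, 4, 1, 2, 3, 1, 5, 1, 32]
Period length = 16

16


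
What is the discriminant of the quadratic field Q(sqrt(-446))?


For K = Q(sqrt(d)) with d squarefree: disc(K) = d if d = 1 mod 4, and disc(K) = 4d if d = 2 or 3 mod 4.
Here d = -446, and d mod 4 = 2.
d = 2 mod 4, not 1 (O_K = Z[sqrt(d)]), so disc(K) = 4d = 4 * (-446) = -1784

-1784


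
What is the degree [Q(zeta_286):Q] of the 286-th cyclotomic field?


The degree equals Euler's totient phi(286).
286 = 2 * 11 * 13
phi(286) = 120

120


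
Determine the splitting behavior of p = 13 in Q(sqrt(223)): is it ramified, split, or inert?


K = Q(sqrt(223)). Since d mod 4 = 3, disc(K) = 892.
Check p | disc: 892 mod 13 = 8.
p does not divide disc. Compute Legendre symbol (d/p):
2^((13-1)/2) mod 13 = -1
(d/p) = -1, so p is inert: (p) stays prime with e=1, f=2, g=1.
Therefore p is inert.

inert


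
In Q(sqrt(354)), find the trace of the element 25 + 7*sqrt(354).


Tr(a + b*sqrt(d)) = (a + b*sqrt(d)) + (a - b*sqrt(d)) = 2a
= 2 * (25)
= 50

50


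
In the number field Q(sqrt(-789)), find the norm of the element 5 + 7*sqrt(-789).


N(a + b*sqrt(d)) = a^2 - d*b^2
= (5)^2 - (-789)*(7)^2
= 25 + 38661
= 38686

38686


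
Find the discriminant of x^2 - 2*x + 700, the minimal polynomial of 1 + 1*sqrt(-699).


The element 1 + 1*sqrt(-699) has minimal polynomial:
x^2 - 2*x + 700
Discriminant = (-2)^2 - 4*(700)
= 4 - 2800
= -2796

-2796


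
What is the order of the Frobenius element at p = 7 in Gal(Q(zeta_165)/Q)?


The Frobenius at p in Gal(Q(zeta_n)/Q) = (Z/nZ)* is the class of p, so its order is ord_165(7), the smallest k >= 1 with 7^k = 1 mod 165.
n = 165 = 3 * 5 * 11, phi(165) = 80; the order divides phi(n).
Divisors of 80: 1, 2, 4, 5, 8, 10, 16, 20, 40, 80
Repeated squaring mod 165: 7^1 = 7, 7^2 = 49, 7^4 = 91, 7^8 = 31, 7^16 = 136, 7^32 = 16, 7^64 = 91
Test divisors in increasing order:
  k=1: 7^1 = 7 mod 165
  k=2: 7^2 = 49 mod 165
  k=4: 7^4 = 91 mod 165
  k=5: 7^5 = 91 * 7 = 142 mod 165
  k=8: 7^8 = 31 mod 165
  k=10: 7^10 = 31 * 49 = 34 mod 165
  k=16: 7^16 = 136 mod 165
  k=20: 7^20 = 136 * 91 = 1 mod 165  <- first divisor giving 1
Order = 20

20


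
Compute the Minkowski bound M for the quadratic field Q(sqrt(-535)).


d = -535, d mod 4 = 1, so disc(K) = d = -535; |disc(K)| = 535
Imaginary quadratic field, so n = 2, s = r2 = 1, r1 = 0
M = (n!/n^n) * (4/pi)^s * sqrt(|disc(K)|) = (2!/2^2) * (4/pi)^1 * sqrt(535)
= 0.5 * 1.273240 * 23.130067
= 14.7251

14.7251


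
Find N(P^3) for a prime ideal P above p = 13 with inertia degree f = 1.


N(P^a) = p^(a*f)
= 13^(3*1)
= 13^3
= 2197

2197


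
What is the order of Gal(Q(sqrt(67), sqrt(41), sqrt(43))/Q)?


The 3 square roots of distinct primes are multiplicatively independent over Q,
so [K:Q] = 2^3 and Gal(K/Q) is isomorphic to (Z/2Z)^3.
|Gal| = 2^3 = 8

8


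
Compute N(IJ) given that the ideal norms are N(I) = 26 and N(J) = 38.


N(IJ) = N(I) * N(J)
= 26 * 38
= 988

988


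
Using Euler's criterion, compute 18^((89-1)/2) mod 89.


p = 89 is prime and the exponent is (p-1)/2 = 44, so by Euler's criterion 18^44 = (18/89) = +1 or -1 mod 89.
Compute by square-and-multiply:
  44 = 32 + 8 + 4 (binary 101100)
  Repeated squaring mod 89: 18^1 = 18, 18^2 = 57, 18^4 = 45, 18^8 = 67, 18^16 = 39, 18^32 = 8
  18^44 = 18^32 * 18^8 * 18^4 = 8 * 67 * 45 mod 89
    8 * 67 = 536 = 2 mod 89
    2 * 45 = 90 = 1 mod 89
  18^44 = 1 mod 89
Result 1: 18 is a quadratic residue mod 89.
18^44 mod 89 = 1

1


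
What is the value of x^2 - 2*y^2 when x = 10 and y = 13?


x^2 - d*y^2
= 10^2 - 2*13^2
= 100 - 338
= -238

-238


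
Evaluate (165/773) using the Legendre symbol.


p = 773 is prime, so compute (165/773) with the reciprocity algorithm (Jacobi-symbol steps: pull out 2s via (2/n), flip via reciprocity, reduce):
  reciprocity: (165/773) -> +(773/165)
  reduce: (113/165)
  reciprocity: (113/165) -> +(165/113)
  reduce: (52/113)
  pull out 2: (2/113) = +1  (since 113 mod 8 = 1)
  pull out 2: (2/113) = +1  (since 113 mod 8 = 1)
  reciprocity: (13/113) -> +(113/13)
  reduce: (9/13)
  reciprocity: (9/13) -> +(13/9)
  reduce: (4/9)
  pull out 2: (2/9) = +1  (since 9 mod 8 = 1)
  pull out 2: (2/9) = +1  (since 9 mod 8 = 1)
  (1/9) = 1
Product of signs = 1
(165/773) = 1

1


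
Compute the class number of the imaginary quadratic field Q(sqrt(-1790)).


K = Q(sqrt(-1790)). d mod 4 = 2, so D = disc(K) = 4d = -7160
h(K) equals the number of primitive reduced positive-definite forms (a, b, c) = a*x^2 + b*x*y + c*y^2 with b^2 - 4ac = D,
where reduced means |b| <= a <= c, with b >= 0 whenever |b| = a or a = c, and primitive means gcd(a, b, c) = 1.
Reduced forces 3a^2 <= |D| = 7160, so 1 <= a <= 48; b must have the parity of D, and c = (b^2 - D)/(4a) must be an integer >= a.
Enumerate a = 1..48, b in [-a, a]:
  a=1: (1, 0, 1790)  [1]
  a=2: (2, 0, 895)  [1]
  a=3: (3, -2, 597), (3, 2, 597)  [2]
  a=4: none
  a=5: (5, 0, 358)  [1]
  a=6: (6, -4, 299), (6, 4, 299)  [2]
  a=7: (7, -6, 257), (7, 6, 257)  [2]
  a=8: none
  a=9: (9, -2, 199), (9, 2, 199)  [2]
  a=10: (10, 0, 179)  [1]
  a=11: (11, -10, 165), (11, 10, 165)  [2]
  a=12: none
  a=13: (13, -4, 138), (13, 4, 138)  [2]
  a=14: (14, -8, 129), (14, 8, 129)  [2]
  a=15: (15, -10, 121), (15, 10, 121)  [2]
  a=16..17: none
  a=18: (18, -16, 103), (18, 16, 103)  [2]
  a=19..20: none
  a=21: (21, -20, 90), (21, -8, 86), (21, 8, 86), (21, 20, 90)  [4]
  a=22: (22, -12, 83), (22, 12, 83)  [2]
  a=23: (23, -4, 78), (23, 4, 78)  [2]
  a=24..25: none
  a=26: (26, -4, 69), (26, 4, 69)  [2]
  a=27: (27, -20, 70), (27, 20, 70)  [2]
  a=28..29: none
  a=30: (30, -20, 63), (30, 20, 63)  [2]
  a=31: (31, -30, 65), (31, 30, 65)  [2]
  a=32: none
  a=33: (33, -32, 62), (33, -10, 55), (33, 10, 55), (33, 32, 62)  [4]
  a=34: none
  a=35: (35, -20, 54), (35, 20, 54)  [2]
  a=36..38: none
  a=39: (39, -22, 49), (39, -4, 46), (39, 4, 46), (39, 22, 49)  [4]
  a=40..41: none
  a=42: (42, -20, 45), (42, -8, 43), (42, 8, 43), (42, 20, 45)  [4]
  a=43..48: none
Total reduced forms: 1 + 1 + 2 + 1 + 2 + 2 + 2 + 1 + 2 + 2 + 2 + 2 + 2 + 4 + 2 + 2 + 2 + 2 + 2 + 2 + 4 + 2 + 4 + 4 = 52
h = 52

52


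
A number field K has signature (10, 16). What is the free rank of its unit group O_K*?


By Dirichlet's unit theorem:
rank = r1 + r2 - 1
= 10 + 16 - 1
= 25

25


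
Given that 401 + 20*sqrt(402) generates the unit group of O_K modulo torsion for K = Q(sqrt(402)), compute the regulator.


epsilon = 401 + 20*sqrt(402)
= 801.9988
R = ln(801.9988)
= 6.6871

6.6871


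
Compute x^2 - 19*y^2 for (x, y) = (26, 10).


x^2 - d*y^2
= 26^2 - 19*10^2
= 676 - 1900
= -1224

-1224


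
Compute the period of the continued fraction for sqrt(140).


Run the CF algorithm for sqrt(140).
a_0 = floor(sqrt(140)) = 11; set m_0=0, q_0=1.
Recurrence: m' = q*a - m,  q' = (d - m'^2)/q,  a' = floor((a_0 + m')/q').
  step 1: m=11, q=19, a=1
  step 2: m=8, q=4, a=4
  step 3: m=8, q=19, a=1
  step 4: m=11, q=1, a=22
a_4 = 2*a_0 = 22, so the period closes here.
sqrt(140) = [11; 1, 4, 1, 22]
Period length = 4

4


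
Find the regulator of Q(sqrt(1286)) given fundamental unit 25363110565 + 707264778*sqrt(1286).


epsilon = 25363110565 + 707264778*sqrt(1286)
= 5.0726e+10
R = ln(5.0726e+10)
= 24.6497

24.6497


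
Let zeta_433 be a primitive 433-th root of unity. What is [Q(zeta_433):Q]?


The degree equals Euler's totient phi(433).
433 = 433
phi(433) = 432

432


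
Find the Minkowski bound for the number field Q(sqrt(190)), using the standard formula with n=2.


d = 190, d mod 4 = 2, so disc(K) = 4d = 760; |disc(K)| = 760
Real quadratic field, so n = 2, s = r2 = 0, r1 = 2
M = (n!/n^n) * (4/pi)^s * sqrt(|disc(K)|) = (2!/2^2) * (4/pi)^0 * sqrt(760)
= 0.5 * 1.000000 * 27.568098
= 13.7840

13.7840


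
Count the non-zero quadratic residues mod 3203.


For prime p, the number of non-zero quadratic residues is (p-1)/2.
= (3203-1)/2
= 1601

1601


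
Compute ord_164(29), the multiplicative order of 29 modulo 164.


We want ord_164(29), the smallest k >= 1 with 29^k = 1 mod 164.
n = 164 = 2^2 * 41, phi(164) = 80; the order divides phi(n).
Divisors of 80: 1, 2, 4, 5, 8, 10, 16, 20, 40, 80
Repeated squaring mod 164: 29^1 = 29, 29^2 = 21, 29^4 = 113, 29^8 = 141, 29^16 = 37, 29^32 = 57, 29^64 = 133
Test divisors in increasing order:
  k=1: 29^1 = 29 mod 164
  k=2: 29^2 = 21 mod 164
  k=4: 29^4 = 113 mod 164
  k=5: 29^5 = 113 * 29 = 161 mod 164
  k=8: 29^8 = 141 mod 164
  k=10: 29^10 = 141 * 21 = 9 mod 164
  k=16: 29^16 = 37 mod 164
  k=20: 29^20 = 37 * 113 = 81 mod 164
  k=40: 29^40 = 57 * 141 = 1 mod 164  <- first divisor giving 1
Order = 40

40


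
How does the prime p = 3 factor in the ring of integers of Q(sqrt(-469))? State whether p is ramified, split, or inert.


K = Q(sqrt(-469)). Since d mod 4 = 3, disc(K) = -1876.
Check p | disc: -1876 mod 3 = 2.
p does not divide disc. Compute Legendre symbol (d/p):
2^((3-1)/2) mod 3 = -1
(d/p) = -1, so p is inert: (p) stays prime with e=1, f=2, g=1.
Therefore p is inert.

inert


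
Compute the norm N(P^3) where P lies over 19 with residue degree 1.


N(P^a) = p^(a*f)
= 19^(3*1)
= 19^3
= 6859

6859


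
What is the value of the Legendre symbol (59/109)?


p = 109 is prime, so compute (59/109) with the reciprocity algorithm (Jacobi-symbol steps: pull out 2s via (2/n), flip via reciprocity, reduce):
  reciprocity: (59/109) -> +(109/59)
  reduce: (50/59)
  pull out 2: (2/59) = -1  (since 59 mod 8 = 3)
  reciprocity: (25/59) -> +(59/25)
  reduce: (9/25)
  reciprocity: (9/25) -> +(25/9)
  reduce: (7/9)
  reciprocity: (7/9) -> +(9/7)
  reduce: (2/7)
  pull out 2: (2/7) = +1  (since 7 mod 8 = 7)
  (1/7) = 1
Product of signs = -1
(59/109) = -1

-1


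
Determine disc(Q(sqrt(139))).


For K = Q(sqrt(d)) with d squarefree: disc(K) = d if d = 1 mod 4, and disc(K) = 4d if d = 2 or 3 mod 4.
Here d = 139, and d mod 4 = 3.
d = 3 mod 4, not 1 (O_K = Z[sqrt(d)]), so disc(K) = 4d = 4 * (139) = 556

556


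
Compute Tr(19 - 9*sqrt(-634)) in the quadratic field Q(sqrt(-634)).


Tr(a + b*sqrt(d)) = (a + b*sqrt(d)) + (a - b*sqrt(d)) = 2a
= 2 * (19)
= 38

38


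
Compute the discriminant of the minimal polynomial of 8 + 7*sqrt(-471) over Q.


The element 8 + 7*sqrt(-471) has minimal polynomial:
x^2 - 16*x + 23143
Discriminant = (-16)^2 - 4*(23143)
= 256 - 92572
= -92316

-92316


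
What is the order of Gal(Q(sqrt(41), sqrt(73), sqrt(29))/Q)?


The 3 square roots of distinct primes are multiplicatively independent over Q,
so [K:Q] = 2^3 and Gal(K/Q) is isomorphic to (Z/2Z)^3.
|Gal| = 2^3 = 8

8


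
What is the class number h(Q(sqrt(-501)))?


K = Q(sqrt(-501)). d mod 4 = 3, so D = disc(K) = 4d = -2004
h(K) equals the number of primitive reduced positive-definite forms (a, b, c) = a*x^2 + b*x*y + c*y^2 with b^2 - 4ac = D,
where reduced means |b| <= a <= c, with b >= 0 whenever |b| = a or a = c, and primitive means gcd(a, b, c) = 1.
Reduced forces 3a^2 <= |D| = 2004, so 1 <= a <= 25; b must have the parity of D, and c = (b^2 - D)/(4a) must be an integer >= a.
Enumerate a = 1..25, b in [-a, a]:
  a=1: (1, 0, 501)  [1]
  a=2: (2, 2, 251)  [1]
  a=3: (3, 0, 167)  [1]
  a=4: none
  a=5: (5, -4, 101), (5, 4, 101)  [2]
  a=6: (6, 6, 85)  [1]
  a=7..9: none
  a=10: (10, -6, 51), (10, 6, 51)  [2]
  a=11: (11, -8, 47), (11, 8, 47)  [2]
  a=12..14: none
  a=15: (15, -6, 34), (15, 6, 34)  [2]
  a=16: none
  a=17: (17, -6, 30), (17, 6, 30)  [2]
  a=18..21: none
  a=22: (22, -14, 25), (22, 14, 25)  [2]
  a=23..25: none
Total reduced forms: 1 + 1 + 1 + 2 + 1 + 2 + 2 + 2 + 2 + 2 = 16
h = 16

16


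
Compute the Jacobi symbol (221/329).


Compute (221/329) via quadratic reciprocity:
  reciprocity: (221/329) -> +(329/221)
  reduce: (108/221)
  pull out 2: (2/221) = -1  (since 221 mod 8 = 5)
  pull out 2: (2/221) = -1  (since 221 mod 8 = 5)
  reciprocity: (27/221) -> +(221/27)
  reduce: (5/27)
  reciprocity: (5/27) -> +(27/5)
  reduce: (2/5)
  pull out 2: (2/5) = -1  (since 5 mod 8 = 5)
  (1/5) = 1
Product of signs = -1

-1


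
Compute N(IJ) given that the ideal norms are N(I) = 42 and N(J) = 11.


N(IJ) = N(I) * N(J)
= 42 * 11
= 462

462


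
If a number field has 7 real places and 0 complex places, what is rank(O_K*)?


By Dirichlet's unit theorem:
rank = r1 + r2 - 1
= 7 + 0 - 1
= 6

6


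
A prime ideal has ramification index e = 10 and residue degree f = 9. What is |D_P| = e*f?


|D_P| = e * f
= 10 * 9
= 90

90


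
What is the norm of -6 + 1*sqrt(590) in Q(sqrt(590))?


N(a + b*sqrt(d)) = a^2 - d*b^2
= (-6)^2 - (590)*(1)^2
= 36 - 590
= -554

-554


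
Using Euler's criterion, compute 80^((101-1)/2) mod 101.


p = 101 is prime and the exponent is (p-1)/2 = 50, so by Euler's criterion 80^50 = (80/101) = +1 or -1 mod 101.
Compute by square-and-multiply:
  50 = 32 + 16 + 2 (binary 110010)
  Repeated squaring mod 101: 80^1 = 80, 80^2 = 37, 80^4 = 56, 80^8 = 5, 80^16 = 25, 80^32 = 19
  80^50 = 80^32 * 80^16 * 80^2 = 19 * 25 * 37 mod 101
    19 * 25 = 475 = 71 mod 101
    71 * 37 = 2627 = 1 mod 101
  80^50 = 1 mod 101
Result 1: 80 is a quadratic residue mod 101.
80^50 mod 101 = 1

1


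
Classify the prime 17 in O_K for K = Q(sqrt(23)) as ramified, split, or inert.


K = Q(sqrt(23)). Since d mod 4 = 3, disc(K) = 92.
Check p | disc: 92 mod 17 = 7.
p does not divide disc. Compute Legendre symbol (d/p):
6^((17-1)/2) mod 17 = -1
(d/p) = -1, so p is inert: (p) stays prime with e=1, f=2, g=1.
Therefore p is inert.

inert


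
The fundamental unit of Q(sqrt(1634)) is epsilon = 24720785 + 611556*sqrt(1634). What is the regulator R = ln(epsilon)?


epsilon = 24720785 + 611556*sqrt(1634)
= 4.9442e+07
R = ln(4.9442e+07)
= 17.7163

17.7163


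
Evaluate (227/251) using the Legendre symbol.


p = 251 is prime, so compute (227/251) with the reciprocity algorithm (Jacobi-symbol steps: pull out 2s via (2/n), flip via reciprocity, reduce):
  reciprocity: (227/251) -> -(251/227)
  reduce: (24/227)
  pull out 2: (2/227) = -1  (since 227 mod 8 = 3)
  pull out 2: (2/227) = -1  (since 227 mod 8 = 3)
  pull out 2: (2/227) = -1  (since 227 mod 8 = 3)
  reciprocity: (3/227) -> -(227/3)
  reduce: (2/3)
  pull out 2: (2/3) = -1  (since 3 mod 8 = 3)
  (1/3) = 1
Product of signs = 1
(227/251) = 1

1


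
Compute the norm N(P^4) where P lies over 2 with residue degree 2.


N(P^a) = p^(a*f)
= 2^(4*2)
= 2^8
= 256

256


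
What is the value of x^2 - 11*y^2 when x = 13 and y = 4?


x^2 - d*y^2
= 13^2 - 11*4^2
= 169 - 176
= -7

-7


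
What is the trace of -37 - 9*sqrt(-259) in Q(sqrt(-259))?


Tr(a + b*sqrt(d)) = (a + b*sqrt(d)) + (a - b*sqrt(d)) = 2a
= 2 * (-37)
= -74

-74


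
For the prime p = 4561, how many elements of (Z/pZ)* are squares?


For prime p, the number of non-zero quadratic residues is (p-1)/2.
= (4561-1)/2
= 2280

2280


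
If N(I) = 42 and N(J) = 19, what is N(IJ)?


N(IJ) = N(I) * N(J)
= 42 * 19
= 798

798


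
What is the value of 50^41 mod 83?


p = 83 is prime and the exponent is (p-1)/2 = 41, so by Euler's criterion 50^41 = (50/83) = +1 or -1 mod 83.
Compute by square-and-multiply:
  41 = 32 + 8 + 1 (binary 101001)
  Repeated squaring mod 83: 50^1 = 50, 50^2 = 10, 50^4 = 17, 50^8 = 40, 50^16 = 23, 50^32 = 31
  50^41 = 50^32 * 50^8 * 50^1 = 31 * 40 * 50 mod 83
    31 * 40 = 1240 = 78 mod 83
    78 * 50 = 3900 = 82 mod 83
  50^41 = 82 mod 83
Result 82 = p - 1 = -1 mod 83: 50 is a quadratic non-residue mod 83. As a residue in [0, p-1] the value is 82.
50^41 mod 83 = 82

82


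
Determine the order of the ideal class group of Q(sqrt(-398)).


K = Q(sqrt(-398)). d mod 4 = 2, so D = disc(K) = 4d = -1592
h(K) equals the number of primitive reduced positive-definite forms (a, b, c) = a*x^2 + b*x*y + c*y^2 with b^2 - 4ac = D,
where reduced means |b| <= a <= c, with b >= 0 whenever |b| = a or a = c, and primitive means gcd(a, b, c) = 1.
Reduced forces 3a^2 <= |D| = 1592, so 1 <= a <= 23; b must have the parity of D, and c = (b^2 - D)/(4a) must be an integer >= a.
Enumerate a = 1..23, b in [-a, a]:
  a=1: (1, 0, 398)  [1]
  a=2: (2, 0, 199)  [1]
  a=3: (3, -2, 133), (3, 2, 133)  [2]
  a=4..5: none
  a=6: (6, -4, 67), (6, 4, 67)  [2]
  a=7: (7, -2, 57), (7, 2, 57)  [2]
  a=8: none
  a=9: (9, -8, 46), (9, 8, 46)  [2]
  a=10: none
  a=11: (11, -6, 37), (11, 6, 37)  [2]
  a=12..13: none
  a=14: (14, -12, 31), (14, 12, 31)  [2]
  a=15..17: none
  a=18: (18, -8, 23), (18, 8, 23)  [2]
  a=19: (19, -2, 21), (19, 2, 21)  [2]
  a=20: none
  a=21: (21, -16, 22), (21, 16, 22)  [2]
  a=22..23: none
Total reduced forms: 1 + 1 + 2 + 2 + 2 + 2 + 2 + 2 + 2 + 2 + 2 = 20
h = 20

20


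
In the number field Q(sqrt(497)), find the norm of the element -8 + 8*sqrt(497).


N(a + b*sqrt(d)) = a^2 - d*b^2
= (-8)^2 - (497)*(8)^2
= 64 - 31808
= -31744

-31744


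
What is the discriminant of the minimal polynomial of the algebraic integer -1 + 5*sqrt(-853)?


The element -1 + 5*sqrt(-853) has minimal polynomial:
x^2 + 2*x + 21326
Discriminant = (2)^2 - 4*(21326)
= 4 - 85304
= -85300

-85300


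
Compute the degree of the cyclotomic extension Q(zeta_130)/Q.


The degree equals Euler's totient phi(130).
130 = 2 * 5 * 13
phi(130) = 48

48


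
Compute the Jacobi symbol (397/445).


Compute (397/445) via quadratic reciprocity:
  reciprocity: (397/445) -> +(445/397)
  reduce: (48/397)
  pull out 2: (2/397) = -1  (since 397 mod 8 = 5)
  pull out 2: (2/397) = -1  (since 397 mod 8 = 5)
  pull out 2: (2/397) = -1  (since 397 mod 8 = 5)
  pull out 2: (2/397) = -1  (since 397 mod 8 = 5)
  reciprocity: (3/397) -> +(397/3)
  reduce: (1/3)
  (1/3) = 1
Product of signs = 1

1


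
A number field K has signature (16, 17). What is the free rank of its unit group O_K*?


By Dirichlet's unit theorem:
rank = r1 + r2 - 1
= 16 + 17 - 1
= 32

32


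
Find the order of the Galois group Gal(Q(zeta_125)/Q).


|Gal(Q(zeta_125)/Q)| = phi(125)
= 100

100


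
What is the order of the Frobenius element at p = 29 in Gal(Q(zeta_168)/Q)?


The Frobenius at p in Gal(Q(zeta_n)/Q) = (Z/nZ)* is the class of p, so its order is ord_168(29), the smallest k >= 1 with 29^k = 1 mod 168.
n = 168 = 2^3 * 3 * 7, phi(168) = 48; the order divides phi(n).
Divisors of 48: 1, 2, 3, 4, 6, 8, 12, 16, 24, 48
Repeated squaring mod 168: 29^1 = 29, 29^2 = 1, 29^4 = 1, 29^8 = 1, 29^16 = 1, 29^32 = 1
Test divisors in increasing order:
  k=1: 29^1 = 29 mod 168
  k=2: 29^2 = 1 mod 168  <- first divisor giving 1
Order = 2

2


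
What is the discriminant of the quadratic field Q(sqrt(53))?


For K = Q(sqrt(d)) with d squarefree: disc(K) = d if d = 1 mod 4, and disc(K) = 4d if d = 2 or 3 mod 4.
Here d = 53, and d mod 4 = 1.
d = 1 mod 4 (O_K = Z[(1+sqrt(d))/2]), so disc(K) = d = 53

53


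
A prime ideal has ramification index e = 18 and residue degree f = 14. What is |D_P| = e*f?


|D_P| = e * f
= 18 * 14
= 252

252


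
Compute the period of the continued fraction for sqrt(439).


Run the CF algorithm for sqrt(439).
a_0 = floor(sqrt(439)) = 20; set m_0=0, q_0=1.
Recurrence: m' = q*a - m,  q' = (d - m'^2)/q,  a' = floor((a_0 + m')/q').
  step 1: m=20, q=39, a=1
  step 2: m=19, q=2, a=19
  step 3: m=19, q=39, a=1
  step 4: m=20, q=1, a=40
a_4 = 2*a_0 = 40, so the period closes here.
sqrt(439) = [20; 1, 19, 1, 40]
Period length = 4

4


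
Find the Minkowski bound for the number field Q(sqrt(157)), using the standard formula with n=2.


d = 157, d mod 4 = 1, so disc(K) = d = 157; |disc(K)| = 157
Real quadratic field, so n = 2, s = r2 = 0, r1 = 2
M = (n!/n^n) * (4/pi)^s * sqrt(|disc(K)|) = (2!/2^2) * (4/pi)^0 * sqrt(157)
= 0.5 * 1.000000 * 12.529964
= 6.2650

6.2650


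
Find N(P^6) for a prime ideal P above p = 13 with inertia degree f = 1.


N(P^a) = p^(a*f)
= 13^(6*1)
= 13^6
= 4826809

4826809


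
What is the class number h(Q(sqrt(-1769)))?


K = Q(sqrt(-1769)). d mod 4 = 3, so D = disc(K) = 4d = -7076
h(K) equals the number of primitive reduced positive-definite forms (a, b, c) = a*x^2 + b*x*y + c*y^2 with b^2 - 4ac = D,
where reduced means |b| <= a <= c, with b >= 0 whenever |b| = a or a = c, and primitive means gcd(a, b, c) = 1.
Reduced forces 3a^2 <= |D| = 7076, so 1 <= a <= 48; b must have the parity of D, and c = (b^2 - D)/(4a) must be an integer >= a.
Enumerate a = 1..48, b in [-a, a]:
  a=1: (1, 0, 1769)  [1]
  a=2: (2, 2, 885)  [1]
  a=3: (3, -2, 590), (3, 2, 590)  [2]
  a=4: none
  a=5: (5, -2, 354), (5, 2, 354)  [2]
  a=6: (6, -2, 295), (6, 2, 295)  [2]
  a=7: (7, -6, 254), (7, 6, 254)  [2]
  a=8: none
  a=9: (9, -4, 197), (9, 4, 197)  [2]
  a=10: (10, -2, 177), (10, 2, 177)  [2]
  a=11..12: none
  a=13: (13, -10, 138), (13, 10, 138)  [2]
  a=14: (14, -6, 127), (14, 6, 127)  [2]
  a=15: (15, -8, 119), (15, -2, 118), (15, 2, 118), (15, 8, 119)  [4]
  a=16: none
  a=17: (17, -8, 105), (17, 8, 105)  [2]
  a=18: (18, -14, 101), (18, 14, 101)  [2]
  a=19: (19, -12, 95), (19, 12, 95)  [2]
  a=20: none
  a=21: (21, -20, 89), (21, -8, 85), (21, 8, 85), (21, 20, 89)  [4]
  a=22: none
  a=23: (23, -10, 78), (23, 10, 78)  [2]
  a=24: none
  a=25: (25, -18, 74), (25, 18, 74)  [2]
  a=26: (26, -10, 69), (26, 10, 69)  [2]
  a=27: (27, -22, 70), (27, 22, 70)  [2]
  a=28: none
  a=29: (29, 0, 61)  [1]
  a=30: (30, -22, 63), (30, -2, 59), (30, 2, 59), (30, 22, 63)  [4]
  a=31..33: none
  a=34: (34, -26, 57), (34, 26, 57)  [2]
  a=35: (35, -22, 54), (35, -8, 51), (35, 8, 51), (35, 22, 54)  [4]
  a=36: none
  a=37: (37, -18, 50), (37, 18, 50)  [2]
  a=38: (38, -26, 51), (38, 26, 51)  [2]
  a=39: (39, -16, 47), (39, -10, 46), (39, 10, 46), (39, 16, 47)  [4]
  a=40..41: none
  a=42: (42, -34, 49), (42, -22, 45), (42, 22, 45), (42, 34, 49)  [4]
  a=43..44: none
  a=45: (45, 32, 45)  [1]
  a=46..48: none
Total reduced forms: 1 + 1 + 2 + 2 + 2 + 2 + 2 + 2 + 2 + 2 + 4 + 2 + 2 + 2 + 4 + 2 + 2 + 2 + 2 + 1 + 4 + 2 + 4 + 2 + 2 + 4 + 4 + 1 = 64
h = 64

64


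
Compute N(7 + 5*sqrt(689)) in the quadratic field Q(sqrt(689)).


N(a + b*sqrt(d)) = a^2 - d*b^2
= (7)^2 - (689)*(5)^2
= 49 - 17225
= -17176

-17176


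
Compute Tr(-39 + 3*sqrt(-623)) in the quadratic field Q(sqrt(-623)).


Tr(a + b*sqrt(d)) = (a + b*sqrt(d)) + (a - b*sqrt(d)) = 2a
= 2 * (-39)
= -78

-78


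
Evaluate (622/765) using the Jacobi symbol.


Compute (622/765) via quadratic reciprocity:
  pull out 2: (2/765) = -1  (since 765 mod 8 = 5)
  reciprocity: (311/765) -> +(765/311)
  reduce: (143/311)
  reciprocity: (143/311) -> -(311/143)
  reduce: (25/143)
  reciprocity: (25/143) -> +(143/25)
  reduce: (18/25)
  pull out 2: (2/25) = +1  (since 25 mod 8 = 1)
  reciprocity: (9/25) -> +(25/9)
  reduce: (7/9)
  reciprocity: (7/9) -> +(9/7)
  reduce: (2/7)
  pull out 2: (2/7) = +1  (since 7 mod 8 = 7)
  (1/7) = 1
Product of signs = 1

1


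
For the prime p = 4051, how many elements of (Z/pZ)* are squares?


For prime p, the number of non-zero quadratic residues is (p-1)/2.
= (4051-1)/2
= 2025

2025


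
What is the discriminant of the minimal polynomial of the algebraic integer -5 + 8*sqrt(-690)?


The element -5 + 8*sqrt(-690) has minimal polynomial:
x^2 + 10*x + 44185
Discriminant = (10)^2 - 4*(44185)
= 100 - 176740
= -176640

-176640


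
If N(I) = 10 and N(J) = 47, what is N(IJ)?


N(IJ) = N(I) * N(J)
= 10 * 47
= 470

470


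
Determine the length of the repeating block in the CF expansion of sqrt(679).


Run the CF algorithm for sqrt(679).
a_0 = floor(sqrt(679)) = 26; set m_0=0, q_0=1.
Recurrence: m' = q*a - m,  q' = (d - m'^2)/q,  a' = floor((a_0 + m')/q').
  step 1: m=26, q=3, a=17
  step 2: m=25, q=18, a=2
  step 3: m=11, q=31, a=1
  step 4: m=20, q=9, a=5
  step 5: m=25, q=6, a=8
  step 6: m=23, q=25, a=1
  step 7: m=2, q=27, a=1
  step 8: m=25, q=2, a=25
  step 9: m=25, q=27, a=1
  step 10: m=2, q=25, a=1
  step 11: m=23, q=6, a=8
  step 12: m=25, q=9, a=5
  step 13: m=20, q=31, a=1
  step 14: m=11, q=18, a=2
  step 15: m=25, q=3, a=17
  step 16: m=26, q=1, a=52
a_16 = 2*a_0 = 52, so the period closes here.
sqrt(679) = [26; 17, 2, 1, 5, 8, 1, 1, 25, 1, 1, 8, 5, 1, 2, 17, 52]
Period length = 16

16


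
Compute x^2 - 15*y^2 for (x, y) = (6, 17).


x^2 - d*y^2
= 6^2 - 15*17^2
= 36 - 4335
= -4299

-4299


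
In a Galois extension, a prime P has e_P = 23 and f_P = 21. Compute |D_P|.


|D_P| = e * f
= 23 * 21
= 483

483


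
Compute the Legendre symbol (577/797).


p = 797 is prime, so compute (577/797) with the reciprocity algorithm (Jacobi-symbol steps: pull out 2s via (2/n), flip via reciprocity, reduce):
  reciprocity: (577/797) -> +(797/577)
  reduce: (220/577)
  pull out 2: (2/577) = +1  (since 577 mod 8 = 1)
  pull out 2: (2/577) = +1  (since 577 mod 8 = 1)
  reciprocity: (55/577) -> +(577/55)
  reduce: (27/55)
  reciprocity: (27/55) -> -(55/27)
  reduce: (1/27)
  (1/27) = 1
Product of signs = -1
(577/797) = -1

-1


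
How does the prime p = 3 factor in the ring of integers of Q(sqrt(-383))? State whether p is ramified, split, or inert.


K = Q(sqrt(-383)). Since d mod 4 = 1, disc(K) = -383.
Check p | disc: -383 mod 3 = 1.
p does not divide disc. Compute Legendre symbol (d/p):
1^((3-1)/2) mod 3 = 1
(d/p) = 1, so p splits: (p) = P*P' with e=1, f=1, g=2.
Therefore p is split.

split


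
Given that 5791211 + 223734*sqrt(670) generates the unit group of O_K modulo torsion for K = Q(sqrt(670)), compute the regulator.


epsilon = 5791211 + 223734*sqrt(670)
= 1.1582e+07
R = ln(1.1582e+07)
= 16.2650

16.2650


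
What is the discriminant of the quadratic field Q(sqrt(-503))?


For K = Q(sqrt(d)) with d squarefree: disc(K) = d if d = 1 mod 4, and disc(K) = 4d if d = 2 or 3 mod 4.
Here d = -503, and d mod 4 = 1.
d = 1 mod 4 (O_K = Z[(1+sqrt(d))/2]), so disc(K) = d = -503

-503


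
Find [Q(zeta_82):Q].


The degree equals Euler's totient phi(82).
82 = 2 * 41
phi(82) = 40

40


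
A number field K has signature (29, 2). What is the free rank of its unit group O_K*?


By Dirichlet's unit theorem:
rank = r1 + r2 - 1
= 29 + 2 - 1
= 30

30
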